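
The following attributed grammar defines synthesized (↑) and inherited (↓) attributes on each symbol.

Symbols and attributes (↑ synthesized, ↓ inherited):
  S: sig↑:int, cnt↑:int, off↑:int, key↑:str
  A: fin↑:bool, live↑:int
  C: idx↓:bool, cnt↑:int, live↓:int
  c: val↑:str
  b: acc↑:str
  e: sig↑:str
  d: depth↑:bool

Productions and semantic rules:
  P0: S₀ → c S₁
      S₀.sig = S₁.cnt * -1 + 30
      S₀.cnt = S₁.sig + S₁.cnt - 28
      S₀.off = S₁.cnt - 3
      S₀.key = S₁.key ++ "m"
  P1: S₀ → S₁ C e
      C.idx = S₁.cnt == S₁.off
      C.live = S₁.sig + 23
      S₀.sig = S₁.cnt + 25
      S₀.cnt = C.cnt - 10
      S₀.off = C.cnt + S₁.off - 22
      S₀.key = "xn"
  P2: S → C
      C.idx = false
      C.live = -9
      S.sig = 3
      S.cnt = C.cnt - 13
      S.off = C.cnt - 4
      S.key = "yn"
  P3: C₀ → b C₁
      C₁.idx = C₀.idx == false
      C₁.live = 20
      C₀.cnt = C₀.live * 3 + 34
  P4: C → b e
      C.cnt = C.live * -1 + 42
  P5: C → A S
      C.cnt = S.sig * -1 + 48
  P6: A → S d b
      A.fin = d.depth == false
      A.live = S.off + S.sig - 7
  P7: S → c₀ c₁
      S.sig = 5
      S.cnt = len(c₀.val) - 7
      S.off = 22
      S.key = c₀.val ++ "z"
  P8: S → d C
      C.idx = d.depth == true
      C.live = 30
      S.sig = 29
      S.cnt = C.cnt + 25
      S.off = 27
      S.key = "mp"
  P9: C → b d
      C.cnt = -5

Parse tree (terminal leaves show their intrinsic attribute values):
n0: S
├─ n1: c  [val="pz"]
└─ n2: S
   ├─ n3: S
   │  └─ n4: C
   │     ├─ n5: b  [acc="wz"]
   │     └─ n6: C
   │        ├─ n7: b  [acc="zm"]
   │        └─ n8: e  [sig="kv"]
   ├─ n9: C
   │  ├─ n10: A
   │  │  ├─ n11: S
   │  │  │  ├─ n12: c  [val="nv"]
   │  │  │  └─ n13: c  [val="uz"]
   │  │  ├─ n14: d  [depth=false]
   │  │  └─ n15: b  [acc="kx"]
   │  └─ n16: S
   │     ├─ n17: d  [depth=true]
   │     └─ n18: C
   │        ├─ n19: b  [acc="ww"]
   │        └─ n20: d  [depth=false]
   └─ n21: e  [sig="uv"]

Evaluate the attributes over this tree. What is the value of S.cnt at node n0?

0

1. n1.val = "pz"  [terminal]
2. n4.idx = false  [false]
3. n4.live = -9  [-9]
4. n5.acc = "wz"  [terminal]
5. n6.idx = true  [C₀.idx == false]
6. n6.live = 20  [20]
7. n7.acc = "zm"  [terminal]
8. n8.sig = "kv"  [terminal]
9. n6.cnt = 22  [C.live * -1 + 42]
10. n4.cnt = 7  [C₀.live * 3 + 34]
11. n3.sig = 3  [3]
12. n3.cnt = -6  [C.cnt - 13]
13. n3.off = 3  [C.cnt - 4]
14. n3.key = "yn"  ["yn"]
15. n9.idx = false  [S₁.cnt == S₁.off]
16. n9.live = 26  [S₁.sig + 23]
17. n12.val = "nv"  [terminal]
18. n13.val = "uz"  [terminal]
19. n11.sig = 5  [5]
20. n11.cnt = -5  [len(c₀.val) - 7]
21. n11.off = 22  [22]
22. n11.key = "nvz"  [c₀.val ++ "z"]
23. n14.depth = false  [terminal]
24. n15.acc = "kx"  [terminal]
25. n10.fin = true  [d.depth == false]
26. n10.live = 20  [S.off + S.sig - 7]
27. n17.depth = true  [terminal]
28. n18.idx = true  [d.depth == true]
29. n18.live = 30  [30]
30. n19.acc = "ww"  [terminal]
31. n20.depth = false  [terminal]
32. n18.cnt = -5  [-5]
33. n16.sig = 29  [29]
34. n16.cnt = 20  [C.cnt + 25]
35. n16.off = 27  [27]
36. n16.key = "mp"  ["mp"]
37. n9.cnt = 19  [S.sig * -1 + 48]
38. n21.sig = "uv"  [terminal]
39. n2.sig = 19  [S₁.cnt + 25]
40. n2.cnt = 9  [C.cnt - 10]
41. n2.off = 0  [C.cnt + S₁.off - 22]
42. n2.key = "xn"  ["xn"]
43. n0.sig = 21  [S₁.cnt * -1 + 30]
44. n0.cnt = 0  [S₁.sig + S₁.cnt - 28]
45. n0.off = 6  [S₁.cnt - 3]
46. n0.key = "xnm"  [S₁.key ++ "m"]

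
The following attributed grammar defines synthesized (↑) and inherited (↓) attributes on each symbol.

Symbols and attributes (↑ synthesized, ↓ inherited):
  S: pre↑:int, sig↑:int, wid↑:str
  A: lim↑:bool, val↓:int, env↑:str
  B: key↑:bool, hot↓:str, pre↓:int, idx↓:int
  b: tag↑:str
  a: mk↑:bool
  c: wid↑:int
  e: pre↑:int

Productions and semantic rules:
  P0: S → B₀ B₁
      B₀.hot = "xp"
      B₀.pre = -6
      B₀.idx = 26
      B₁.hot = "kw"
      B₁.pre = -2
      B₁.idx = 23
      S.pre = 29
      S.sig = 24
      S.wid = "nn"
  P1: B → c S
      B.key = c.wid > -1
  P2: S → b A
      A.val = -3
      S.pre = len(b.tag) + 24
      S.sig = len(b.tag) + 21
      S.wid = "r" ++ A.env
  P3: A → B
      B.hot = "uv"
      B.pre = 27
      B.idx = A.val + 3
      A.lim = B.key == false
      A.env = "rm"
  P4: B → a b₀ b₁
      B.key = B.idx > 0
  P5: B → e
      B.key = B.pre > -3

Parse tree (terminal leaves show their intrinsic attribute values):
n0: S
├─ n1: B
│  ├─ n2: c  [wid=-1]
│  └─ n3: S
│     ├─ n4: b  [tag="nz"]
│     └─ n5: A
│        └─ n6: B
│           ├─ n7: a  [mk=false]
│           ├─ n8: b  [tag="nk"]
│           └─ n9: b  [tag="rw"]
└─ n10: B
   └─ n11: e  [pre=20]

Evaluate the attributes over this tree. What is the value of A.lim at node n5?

1. n1.hot = "xp"  ["xp"]
2. n1.pre = -6  [-6]
3. n1.idx = 26  [26]
4. n2.wid = -1  [terminal]
5. n4.tag = "nz"  [terminal]
6. n5.val = -3  [-3]
7. n6.hot = "uv"  ["uv"]
8. n6.pre = 27  [27]
9. n6.idx = 0  [A.val + 3]
10. n7.mk = false  [terminal]
11. n8.tag = "nk"  [terminal]
12. n9.tag = "rw"  [terminal]
13. n6.key = false  [B.idx > 0]
14. n5.lim = true  [B.key == false]
15. n5.env = "rm"  ["rm"]
16. n3.pre = 26  [len(b.tag) + 24]
17. n3.sig = 23  [len(b.tag) + 21]
18. n3.wid = "rrm"  ["r" ++ A.env]
19. n1.key = false  [c.wid > -1]
20. n10.hot = "kw"  ["kw"]
21. n10.pre = -2  [-2]
22. n10.idx = 23  [23]
23. n11.pre = 20  [terminal]
24. n10.key = true  [B.pre > -3]
25. n0.pre = 29  [29]
26. n0.sig = 24  [24]
27. n0.wid = "nn"  ["nn"]

true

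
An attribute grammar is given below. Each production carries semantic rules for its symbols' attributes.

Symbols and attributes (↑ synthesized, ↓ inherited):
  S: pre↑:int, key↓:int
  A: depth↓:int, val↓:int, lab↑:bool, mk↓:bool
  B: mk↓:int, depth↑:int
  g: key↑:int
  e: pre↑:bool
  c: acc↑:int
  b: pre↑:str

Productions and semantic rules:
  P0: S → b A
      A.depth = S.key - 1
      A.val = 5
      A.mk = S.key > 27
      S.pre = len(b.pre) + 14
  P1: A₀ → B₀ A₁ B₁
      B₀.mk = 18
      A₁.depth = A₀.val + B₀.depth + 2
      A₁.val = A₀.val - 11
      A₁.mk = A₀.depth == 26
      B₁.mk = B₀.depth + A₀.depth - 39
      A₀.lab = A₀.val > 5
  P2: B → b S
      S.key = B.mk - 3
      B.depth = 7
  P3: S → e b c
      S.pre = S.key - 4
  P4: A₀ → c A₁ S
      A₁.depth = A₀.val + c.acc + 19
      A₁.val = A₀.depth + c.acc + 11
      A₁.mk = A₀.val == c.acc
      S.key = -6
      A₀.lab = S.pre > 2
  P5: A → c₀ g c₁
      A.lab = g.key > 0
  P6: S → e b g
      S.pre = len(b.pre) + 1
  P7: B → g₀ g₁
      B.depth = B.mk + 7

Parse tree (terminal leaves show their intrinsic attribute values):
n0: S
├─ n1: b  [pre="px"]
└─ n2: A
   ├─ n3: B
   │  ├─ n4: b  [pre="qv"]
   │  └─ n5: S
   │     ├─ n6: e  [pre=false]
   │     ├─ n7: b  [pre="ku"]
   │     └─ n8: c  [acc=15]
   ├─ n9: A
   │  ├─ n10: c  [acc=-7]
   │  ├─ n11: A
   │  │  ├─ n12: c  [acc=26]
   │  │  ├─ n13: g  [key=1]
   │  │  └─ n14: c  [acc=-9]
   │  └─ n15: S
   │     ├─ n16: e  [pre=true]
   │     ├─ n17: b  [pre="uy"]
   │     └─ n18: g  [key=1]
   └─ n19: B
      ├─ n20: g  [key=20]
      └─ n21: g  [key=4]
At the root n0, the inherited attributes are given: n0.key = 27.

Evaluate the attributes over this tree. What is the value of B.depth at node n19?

1. n0.key = 27  [given at root]
2. n1.pre = "px"  [terminal]
3. n2.depth = 26  [S.key - 1]
4. n2.val = 5  [5]
5. n2.mk = false  [S.key > 27]
6. n3.mk = 18  [18]
7. n4.pre = "qv"  [terminal]
8. n5.key = 15  [B.mk - 3]
9. n6.pre = false  [terminal]
10. n7.pre = "ku"  [terminal]
11. n8.acc = 15  [terminal]
12. n5.pre = 11  [S.key - 4]
13. n3.depth = 7  [7]
14. n9.depth = 14  [A₀.val + B₀.depth + 2]
15. n9.val = -6  [A₀.val - 11]
16. n9.mk = true  [A₀.depth == 26]
17. n10.acc = -7  [terminal]
18. n11.depth = 6  [A₀.val + c.acc + 19]
19. n11.val = 18  [A₀.depth + c.acc + 11]
20. n11.mk = false  [A₀.val == c.acc]
21. n12.acc = 26  [terminal]
22. n13.key = 1  [terminal]
23. n14.acc = -9  [terminal]
24. n11.lab = true  [g.key > 0]
25. n15.key = -6  [-6]
26. n16.pre = true  [terminal]
27. n17.pre = "uy"  [terminal]
28. n18.key = 1  [terminal]
29. n15.pre = 3  [len(b.pre) + 1]
30. n9.lab = true  [S.pre > 2]
31. n19.mk = -6  [B₀.depth + A₀.depth - 39]
32. n20.key = 20  [terminal]
33. n21.key = 4  [terminal]
34. n19.depth = 1  [B.mk + 7]
35. n2.lab = false  [A₀.val > 5]
36. n0.pre = 16  [len(b.pre) + 14]

1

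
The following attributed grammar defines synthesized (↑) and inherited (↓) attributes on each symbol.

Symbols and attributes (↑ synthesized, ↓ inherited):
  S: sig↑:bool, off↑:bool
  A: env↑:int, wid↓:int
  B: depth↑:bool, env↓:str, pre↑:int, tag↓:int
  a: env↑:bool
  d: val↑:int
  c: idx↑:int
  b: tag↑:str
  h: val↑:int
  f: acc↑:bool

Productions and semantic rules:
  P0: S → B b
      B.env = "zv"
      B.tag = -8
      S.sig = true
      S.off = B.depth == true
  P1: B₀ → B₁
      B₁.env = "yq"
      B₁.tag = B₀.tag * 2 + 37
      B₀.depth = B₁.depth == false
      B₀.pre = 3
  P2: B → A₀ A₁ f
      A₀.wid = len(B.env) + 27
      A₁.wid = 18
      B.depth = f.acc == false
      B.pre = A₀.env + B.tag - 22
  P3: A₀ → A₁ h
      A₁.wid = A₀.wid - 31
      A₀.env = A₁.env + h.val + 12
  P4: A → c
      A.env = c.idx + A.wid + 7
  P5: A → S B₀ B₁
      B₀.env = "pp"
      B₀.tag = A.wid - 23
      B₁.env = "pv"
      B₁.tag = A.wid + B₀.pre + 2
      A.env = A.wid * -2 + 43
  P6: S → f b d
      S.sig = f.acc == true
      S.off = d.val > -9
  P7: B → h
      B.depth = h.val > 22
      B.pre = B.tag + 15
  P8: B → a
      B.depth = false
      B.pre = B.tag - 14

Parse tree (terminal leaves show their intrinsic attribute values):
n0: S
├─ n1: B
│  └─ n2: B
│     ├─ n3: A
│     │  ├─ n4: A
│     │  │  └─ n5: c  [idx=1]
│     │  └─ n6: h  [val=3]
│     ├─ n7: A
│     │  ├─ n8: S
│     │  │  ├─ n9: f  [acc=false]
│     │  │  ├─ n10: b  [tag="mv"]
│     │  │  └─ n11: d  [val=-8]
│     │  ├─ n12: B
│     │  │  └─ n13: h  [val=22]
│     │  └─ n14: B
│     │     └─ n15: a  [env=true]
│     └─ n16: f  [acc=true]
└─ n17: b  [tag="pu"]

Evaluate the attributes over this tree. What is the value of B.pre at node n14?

16

1. n1.env = "zv"  ["zv"]
2. n1.tag = -8  [-8]
3. n2.env = "yq"  ["yq"]
4. n2.tag = 21  [B₀.tag * 2 + 37]
5. n3.wid = 29  [len(B.env) + 27]
6. n4.wid = -2  [A₀.wid - 31]
7. n5.idx = 1  [terminal]
8. n4.env = 6  [c.idx + A.wid + 7]
9. n6.val = 3  [terminal]
10. n3.env = 21  [A₁.env + h.val + 12]
11. n7.wid = 18  [18]
12. n9.acc = false  [terminal]
13. n10.tag = "mv"  [terminal]
14. n11.val = -8  [terminal]
15. n8.sig = false  [f.acc == true]
16. n8.off = true  [d.val > -9]
17. n12.env = "pp"  ["pp"]
18. n12.tag = -5  [A.wid - 23]
19. n13.val = 22  [terminal]
20. n12.depth = false  [h.val > 22]
21. n12.pre = 10  [B.tag + 15]
22. n14.env = "pv"  ["pv"]
23. n14.tag = 30  [A.wid + B₀.pre + 2]
24. n15.env = true  [terminal]
25. n14.depth = false  [false]
26. n14.pre = 16  [B.tag - 14]
27. n7.env = 7  [A.wid * -2 + 43]
28. n16.acc = true  [terminal]
29. n2.depth = false  [f.acc == false]
30. n2.pre = 20  [A₀.env + B.tag - 22]
31. n1.depth = true  [B₁.depth == false]
32. n1.pre = 3  [3]
33. n17.tag = "pu"  [terminal]
34. n0.sig = true  [true]
35. n0.off = true  [B.depth == true]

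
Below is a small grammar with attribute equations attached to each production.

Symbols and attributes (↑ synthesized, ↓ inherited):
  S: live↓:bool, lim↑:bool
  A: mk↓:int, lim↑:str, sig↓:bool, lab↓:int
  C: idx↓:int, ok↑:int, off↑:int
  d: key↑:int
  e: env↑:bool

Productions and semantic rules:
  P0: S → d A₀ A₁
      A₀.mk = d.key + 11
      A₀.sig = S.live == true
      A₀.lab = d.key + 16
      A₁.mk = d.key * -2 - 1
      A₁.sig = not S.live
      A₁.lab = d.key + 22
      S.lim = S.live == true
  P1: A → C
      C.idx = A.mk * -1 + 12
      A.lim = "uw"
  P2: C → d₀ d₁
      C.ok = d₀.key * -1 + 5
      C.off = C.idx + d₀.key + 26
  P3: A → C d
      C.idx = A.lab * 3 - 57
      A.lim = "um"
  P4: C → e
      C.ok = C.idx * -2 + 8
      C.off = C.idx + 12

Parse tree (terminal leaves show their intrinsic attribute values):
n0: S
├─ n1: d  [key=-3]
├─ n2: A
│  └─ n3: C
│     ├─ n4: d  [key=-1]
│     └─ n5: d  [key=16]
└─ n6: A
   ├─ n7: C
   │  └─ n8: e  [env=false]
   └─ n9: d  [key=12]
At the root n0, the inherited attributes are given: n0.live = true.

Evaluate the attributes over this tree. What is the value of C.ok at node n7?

1. n0.live = true  [given at root]
2. n1.key = -3  [terminal]
3. n2.mk = 8  [d.key + 11]
4. n2.sig = true  [S.live == true]
5. n2.lab = 13  [d.key + 16]
6. n3.idx = 4  [A.mk * -1 + 12]
7. n4.key = -1  [terminal]
8. n5.key = 16  [terminal]
9. n3.ok = 6  [d₀.key * -1 + 5]
10. n3.off = 29  [C.idx + d₀.key + 26]
11. n2.lim = "uw"  ["uw"]
12. n6.mk = 5  [d.key * -2 - 1]
13. n6.sig = false  [not S.live]
14. n6.lab = 19  [d.key + 22]
15. n7.idx = 0  [A.lab * 3 - 57]
16. n8.env = false  [terminal]
17. n7.ok = 8  [C.idx * -2 + 8]
18. n7.off = 12  [C.idx + 12]
19. n9.key = 12  [terminal]
20. n6.lim = "um"  ["um"]
21. n0.lim = true  [S.live == true]

8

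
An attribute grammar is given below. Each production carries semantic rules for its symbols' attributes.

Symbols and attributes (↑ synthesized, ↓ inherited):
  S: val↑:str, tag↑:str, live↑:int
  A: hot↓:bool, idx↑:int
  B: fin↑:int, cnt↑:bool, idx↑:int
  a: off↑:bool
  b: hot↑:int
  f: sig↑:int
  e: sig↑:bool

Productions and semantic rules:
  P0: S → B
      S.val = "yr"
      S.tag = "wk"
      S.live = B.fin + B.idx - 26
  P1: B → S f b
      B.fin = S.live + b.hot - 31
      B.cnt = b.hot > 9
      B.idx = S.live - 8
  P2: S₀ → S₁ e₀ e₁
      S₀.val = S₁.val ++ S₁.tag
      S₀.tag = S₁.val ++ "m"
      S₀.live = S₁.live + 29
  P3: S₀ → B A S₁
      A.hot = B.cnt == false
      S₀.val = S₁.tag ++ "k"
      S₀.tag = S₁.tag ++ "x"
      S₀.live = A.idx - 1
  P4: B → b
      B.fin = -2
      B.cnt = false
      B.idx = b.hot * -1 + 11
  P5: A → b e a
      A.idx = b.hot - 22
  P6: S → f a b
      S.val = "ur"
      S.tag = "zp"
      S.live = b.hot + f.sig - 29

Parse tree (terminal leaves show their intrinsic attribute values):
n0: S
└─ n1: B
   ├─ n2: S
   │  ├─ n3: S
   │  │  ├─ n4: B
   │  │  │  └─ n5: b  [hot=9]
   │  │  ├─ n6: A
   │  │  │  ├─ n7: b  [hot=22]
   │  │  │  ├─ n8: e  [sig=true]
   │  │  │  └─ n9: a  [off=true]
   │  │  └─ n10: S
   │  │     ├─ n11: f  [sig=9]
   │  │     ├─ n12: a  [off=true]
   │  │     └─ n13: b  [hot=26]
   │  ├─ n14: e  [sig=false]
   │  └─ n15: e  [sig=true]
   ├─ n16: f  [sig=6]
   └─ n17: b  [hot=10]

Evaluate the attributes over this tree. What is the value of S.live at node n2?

1. n5.hot = 9  [terminal]
2. n4.fin = -2  [-2]
3. n4.cnt = false  [false]
4. n4.idx = 2  [b.hot * -1 + 11]
5. n6.hot = true  [B.cnt == false]
6. n7.hot = 22  [terminal]
7. n8.sig = true  [terminal]
8. n9.off = true  [terminal]
9. n6.idx = 0  [b.hot - 22]
10. n11.sig = 9  [terminal]
11. n12.off = true  [terminal]
12. n13.hot = 26  [terminal]
13. n10.val = "ur"  ["ur"]
14. n10.tag = "zp"  ["zp"]
15. n10.live = 6  [b.hot + f.sig - 29]
16. n3.val = "zpk"  [S₁.tag ++ "k"]
17. n3.tag = "zpx"  [S₁.tag ++ "x"]
18. n3.live = -1  [A.idx - 1]
19. n14.sig = false  [terminal]
20. n15.sig = true  [terminal]
21. n2.val = "zpkzpx"  [S₁.val ++ S₁.tag]
22. n2.tag = "zpkm"  [S₁.val ++ "m"]
23. n2.live = 28  [S₁.live + 29]
24. n16.sig = 6  [terminal]
25. n17.hot = 10  [terminal]
26. n1.fin = 7  [S.live + b.hot - 31]
27. n1.cnt = true  [b.hot > 9]
28. n1.idx = 20  [S.live - 8]
29. n0.val = "yr"  ["yr"]
30. n0.tag = "wk"  ["wk"]
31. n0.live = 1  [B.fin + B.idx - 26]

28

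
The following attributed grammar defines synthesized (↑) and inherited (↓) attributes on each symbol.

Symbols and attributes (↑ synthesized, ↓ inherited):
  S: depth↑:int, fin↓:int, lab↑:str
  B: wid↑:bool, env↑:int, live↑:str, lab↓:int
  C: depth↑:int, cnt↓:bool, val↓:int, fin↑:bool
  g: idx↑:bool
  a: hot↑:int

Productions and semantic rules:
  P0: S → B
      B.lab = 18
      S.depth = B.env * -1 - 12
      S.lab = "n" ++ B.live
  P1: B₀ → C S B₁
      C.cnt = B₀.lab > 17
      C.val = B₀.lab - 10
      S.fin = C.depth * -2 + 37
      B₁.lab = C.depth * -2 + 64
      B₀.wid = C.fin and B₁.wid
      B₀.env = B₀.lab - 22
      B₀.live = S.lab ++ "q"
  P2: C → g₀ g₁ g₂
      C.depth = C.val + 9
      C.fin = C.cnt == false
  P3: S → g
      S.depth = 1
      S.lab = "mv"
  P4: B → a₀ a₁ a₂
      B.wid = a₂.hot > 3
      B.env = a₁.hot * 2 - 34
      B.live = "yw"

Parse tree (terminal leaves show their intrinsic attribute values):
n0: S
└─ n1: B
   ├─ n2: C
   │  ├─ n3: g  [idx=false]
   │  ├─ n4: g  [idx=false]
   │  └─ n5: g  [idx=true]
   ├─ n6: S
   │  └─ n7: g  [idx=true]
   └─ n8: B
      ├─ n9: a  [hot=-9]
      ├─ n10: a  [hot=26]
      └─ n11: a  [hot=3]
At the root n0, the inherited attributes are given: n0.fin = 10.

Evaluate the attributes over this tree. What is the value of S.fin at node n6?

3

1. n0.fin = 10  [given at root]
2. n1.lab = 18  [18]
3. n2.cnt = true  [B₀.lab > 17]
4. n2.val = 8  [B₀.lab - 10]
5. n3.idx = false  [terminal]
6. n4.idx = false  [terminal]
7. n5.idx = true  [terminal]
8. n2.depth = 17  [C.val + 9]
9. n2.fin = false  [C.cnt == false]
10. n6.fin = 3  [C.depth * -2 + 37]
11. n7.idx = true  [terminal]
12. n6.depth = 1  [1]
13. n6.lab = "mv"  ["mv"]
14. n8.lab = 30  [C.depth * -2 + 64]
15. n9.hot = -9  [terminal]
16. n10.hot = 26  [terminal]
17. n11.hot = 3  [terminal]
18. n8.wid = false  [a₂.hot > 3]
19. n8.env = 18  [a₁.hot * 2 - 34]
20. n8.live = "yw"  ["yw"]
21. n1.wid = false  [C.fin and B₁.wid]
22. n1.env = -4  [B₀.lab - 22]
23. n1.live = "mvq"  [S.lab ++ "q"]
24. n0.depth = -8  [B.env * -1 - 12]
25. n0.lab = "nmvq"  ["n" ++ B.live]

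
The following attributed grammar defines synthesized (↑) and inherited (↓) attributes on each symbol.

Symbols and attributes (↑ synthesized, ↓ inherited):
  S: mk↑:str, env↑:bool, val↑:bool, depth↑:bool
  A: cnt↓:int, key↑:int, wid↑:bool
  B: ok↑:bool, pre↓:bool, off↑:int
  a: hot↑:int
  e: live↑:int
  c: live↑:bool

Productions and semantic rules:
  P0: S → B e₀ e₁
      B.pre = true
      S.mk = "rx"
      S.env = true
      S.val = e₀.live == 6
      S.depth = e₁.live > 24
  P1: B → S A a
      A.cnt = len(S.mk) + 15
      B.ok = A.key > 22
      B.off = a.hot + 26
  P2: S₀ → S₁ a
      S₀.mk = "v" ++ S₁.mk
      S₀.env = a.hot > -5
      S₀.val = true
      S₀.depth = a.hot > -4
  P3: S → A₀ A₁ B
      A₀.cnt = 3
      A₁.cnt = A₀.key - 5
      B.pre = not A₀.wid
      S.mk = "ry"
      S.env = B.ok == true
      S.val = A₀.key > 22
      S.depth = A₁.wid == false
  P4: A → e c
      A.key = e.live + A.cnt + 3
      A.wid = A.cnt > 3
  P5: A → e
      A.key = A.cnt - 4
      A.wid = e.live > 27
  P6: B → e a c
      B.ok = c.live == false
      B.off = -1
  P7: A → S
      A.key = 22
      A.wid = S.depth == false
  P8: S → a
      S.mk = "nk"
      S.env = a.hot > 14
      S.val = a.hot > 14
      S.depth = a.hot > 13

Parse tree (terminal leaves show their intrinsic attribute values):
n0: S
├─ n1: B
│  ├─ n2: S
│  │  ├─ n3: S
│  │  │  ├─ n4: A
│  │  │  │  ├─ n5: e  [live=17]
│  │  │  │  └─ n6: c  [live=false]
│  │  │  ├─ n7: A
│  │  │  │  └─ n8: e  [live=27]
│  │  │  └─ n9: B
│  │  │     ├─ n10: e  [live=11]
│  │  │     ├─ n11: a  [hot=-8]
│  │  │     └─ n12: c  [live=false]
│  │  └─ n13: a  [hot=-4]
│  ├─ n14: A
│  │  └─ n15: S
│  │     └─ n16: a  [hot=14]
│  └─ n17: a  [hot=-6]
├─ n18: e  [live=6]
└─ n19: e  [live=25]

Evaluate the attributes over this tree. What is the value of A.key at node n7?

14

1. n1.pre = true  [true]
2. n4.cnt = 3  [3]
3. n5.live = 17  [terminal]
4. n6.live = false  [terminal]
5. n4.key = 23  [e.live + A.cnt + 3]
6. n4.wid = false  [A.cnt > 3]
7. n7.cnt = 18  [A₀.key - 5]
8. n8.live = 27  [terminal]
9. n7.key = 14  [A.cnt - 4]
10. n7.wid = false  [e.live > 27]
11. n9.pre = true  [not A₀.wid]
12. n10.live = 11  [terminal]
13. n11.hot = -8  [terminal]
14. n12.live = false  [terminal]
15. n9.ok = true  [c.live == false]
16. n9.off = -1  [-1]
17. n3.mk = "ry"  ["ry"]
18. n3.env = true  [B.ok == true]
19. n3.val = true  [A₀.key > 22]
20. n3.depth = true  [A₁.wid == false]
21. n13.hot = -4  [terminal]
22. n2.mk = "vry"  ["v" ++ S₁.mk]
23. n2.env = true  [a.hot > -5]
24. n2.val = true  [true]
25. n2.depth = false  [a.hot > -4]
26. n14.cnt = 18  [len(S.mk) + 15]
27. n16.hot = 14  [terminal]
28. n15.mk = "nk"  ["nk"]
29. n15.env = false  [a.hot > 14]
30. n15.val = false  [a.hot > 14]
31. n15.depth = true  [a.hot > 13]
32. n14.key = 22  [22]
33. n14.wid = false  [S.depth == false]
34. n17.hot = -6  [terminal]
35. n1.ok = false  [A.key > 22]
36. n1.off = 20  [a.hot + 26]
37. n18.live = 6  [terminal]
38. n19.live = 25  [terminal]
39. n0.mk = "rx"  ["rx"]
40. n0.env = true  [true]
41. n0.val = true  [e₀.live == 6]
42. n0.depth = true  [e₁.live > 24]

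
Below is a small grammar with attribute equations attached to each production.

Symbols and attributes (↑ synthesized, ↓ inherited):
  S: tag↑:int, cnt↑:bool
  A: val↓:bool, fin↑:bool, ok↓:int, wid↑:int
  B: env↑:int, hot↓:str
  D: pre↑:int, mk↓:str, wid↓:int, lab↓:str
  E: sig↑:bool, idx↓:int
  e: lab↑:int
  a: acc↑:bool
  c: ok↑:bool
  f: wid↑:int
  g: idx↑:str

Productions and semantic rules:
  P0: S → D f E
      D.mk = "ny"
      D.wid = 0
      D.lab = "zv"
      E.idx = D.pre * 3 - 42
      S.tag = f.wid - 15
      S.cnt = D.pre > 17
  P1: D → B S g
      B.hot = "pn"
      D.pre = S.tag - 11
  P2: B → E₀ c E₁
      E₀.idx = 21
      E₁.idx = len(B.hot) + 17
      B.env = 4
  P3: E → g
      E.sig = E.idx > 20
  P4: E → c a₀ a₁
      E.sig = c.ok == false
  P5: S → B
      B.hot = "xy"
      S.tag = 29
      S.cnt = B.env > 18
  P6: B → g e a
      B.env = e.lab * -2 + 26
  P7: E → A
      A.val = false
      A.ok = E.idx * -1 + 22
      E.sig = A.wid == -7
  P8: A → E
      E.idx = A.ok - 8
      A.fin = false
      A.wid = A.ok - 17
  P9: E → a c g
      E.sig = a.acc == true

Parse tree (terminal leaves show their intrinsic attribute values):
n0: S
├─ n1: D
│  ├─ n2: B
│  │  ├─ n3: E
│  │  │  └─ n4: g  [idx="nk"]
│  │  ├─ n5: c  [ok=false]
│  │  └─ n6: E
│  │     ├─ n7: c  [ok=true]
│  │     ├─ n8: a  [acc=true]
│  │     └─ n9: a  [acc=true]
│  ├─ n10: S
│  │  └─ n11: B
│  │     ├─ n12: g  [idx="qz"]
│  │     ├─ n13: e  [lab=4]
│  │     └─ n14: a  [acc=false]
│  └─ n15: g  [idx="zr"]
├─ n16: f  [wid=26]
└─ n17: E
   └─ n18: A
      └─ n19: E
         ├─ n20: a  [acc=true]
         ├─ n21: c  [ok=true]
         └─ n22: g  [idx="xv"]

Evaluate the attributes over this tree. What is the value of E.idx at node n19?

2

1. n1.mk = "ny"  ["ny"]
2. n1.wid = 0  [0]
3. n1.lab = "zv"  ["zv"]
4. n2.hot = "pn"  ["pn"]
5. n3.idx = 21  [21]
6. n4.idx = "nk"  [terminal]
7. n3.sig = true  [E.idx > 20]
8. n5.ok = false  [terminal]
9. n6.idx = 19  [len(B.hot) + 17]
10. n7.ok = true  [terminal]
11. n8.acc = true  [terminal]
12. n9.acc = true  [terminal]
13. n6.sig = false  [c.ok == false]
14. n2.env = 4  [4]
15. n11.hot = "xy"  ["xy"]
16. n12.idx = "qz"  [terminal]
17. n13.lab = 4  [terminal]
18. n14.acc = false  [terminal]
19. n11.env = 18  [e.lab * -2 + 26]
20. n10.tag = 29  [29]
21. n10.cnt = false  [B.env > 18]
22. n15.idx = "zr"  [terminal]
23. n1.pre = 18  [S.tag - 11]
24. n16.wid = 26  [terminal]
25. n17.idx = 12  [D.pre * 3 - 42]
26. n18.val = false  [false]
27. n18.ok = 10  [E.idx * -1 + 22]
28. n19.idx = 2  [A.ok - 8]
29. n20.acc = true  [terminal]
30. n21.ok = true  [terminal]
31. n22.idx = "xv"  [terminal]
32. n19.sig = true  [a.acc == true]
33. n18.fin = false  [false]
34. n18.wid = -7  [A.ok - 17]
35. n17.sig = true  [A.wid == -7]
36. n0.tag = 11  [f.wid - 15]
37. n0.cnt = true  [D.pre > 17]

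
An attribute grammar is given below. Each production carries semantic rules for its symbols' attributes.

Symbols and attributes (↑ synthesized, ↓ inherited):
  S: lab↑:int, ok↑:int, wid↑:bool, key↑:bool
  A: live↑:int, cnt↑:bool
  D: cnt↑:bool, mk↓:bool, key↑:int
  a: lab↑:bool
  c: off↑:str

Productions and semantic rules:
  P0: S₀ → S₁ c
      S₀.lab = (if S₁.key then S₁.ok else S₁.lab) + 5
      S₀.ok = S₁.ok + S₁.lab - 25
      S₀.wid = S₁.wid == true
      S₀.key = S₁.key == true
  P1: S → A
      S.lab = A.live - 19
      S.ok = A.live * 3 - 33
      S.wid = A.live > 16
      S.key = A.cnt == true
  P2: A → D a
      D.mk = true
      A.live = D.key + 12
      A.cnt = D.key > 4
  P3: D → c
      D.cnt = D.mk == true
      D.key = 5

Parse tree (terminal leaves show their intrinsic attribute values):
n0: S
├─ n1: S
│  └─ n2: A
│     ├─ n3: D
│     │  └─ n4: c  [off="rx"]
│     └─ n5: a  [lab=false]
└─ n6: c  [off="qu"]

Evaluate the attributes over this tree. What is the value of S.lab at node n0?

23

1. n3.mk = true  [true]
2. n4.off = "rx"  [terminal]
3. n3.cnt = true  [D.mk == true]
4. n3.key = 5  [5]
5. n5.lab = false  [terminal]
6. n2.live = 17  [D.key + 12]
7. n2.cnt = true  [D.key > 4]
8. n1.lab = -2  [A.live - 19]
9. n1.ok = 18  [A.live * 3 - 33]
10. n1.wid = true  [A.live > 16]
11. n1.key = true  [A.cnt == true]
12. n6.off = "qu"  [terminal]
13. n0.lab = 23  [(if S₁.key then S₁.ok else S₁.lab) + 5]
14. n0.ok = -9  [S₁.ok + S₁.lab - 25]
15. n0.wid = true  [S₁.wid == true]
16. n0.key = true  [S₁.key == true]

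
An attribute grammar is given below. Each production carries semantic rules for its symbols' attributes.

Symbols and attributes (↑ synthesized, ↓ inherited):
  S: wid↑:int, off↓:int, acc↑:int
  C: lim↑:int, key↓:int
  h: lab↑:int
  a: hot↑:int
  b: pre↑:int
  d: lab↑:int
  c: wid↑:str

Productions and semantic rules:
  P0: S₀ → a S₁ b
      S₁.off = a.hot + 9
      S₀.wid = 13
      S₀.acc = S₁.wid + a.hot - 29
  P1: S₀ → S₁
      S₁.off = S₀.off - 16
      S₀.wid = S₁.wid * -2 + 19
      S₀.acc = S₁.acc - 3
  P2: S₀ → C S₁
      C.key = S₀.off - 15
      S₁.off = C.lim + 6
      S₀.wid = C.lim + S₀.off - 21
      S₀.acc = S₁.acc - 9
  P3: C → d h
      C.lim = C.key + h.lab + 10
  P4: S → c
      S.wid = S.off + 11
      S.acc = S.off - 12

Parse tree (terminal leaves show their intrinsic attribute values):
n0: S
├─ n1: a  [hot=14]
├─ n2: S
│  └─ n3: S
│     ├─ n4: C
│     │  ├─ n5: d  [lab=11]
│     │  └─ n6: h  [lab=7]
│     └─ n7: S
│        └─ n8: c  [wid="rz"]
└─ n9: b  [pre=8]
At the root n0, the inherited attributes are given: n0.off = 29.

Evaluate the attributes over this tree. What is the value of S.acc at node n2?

1. n0.off = 29  [given at root]
2. n1.hot = 14  [terminal]
3. n2.off = 23  [a.hot + 9]
4. n3.off = 7  [S₀.off - 16]
5. n4.key = -8  [S₀.off - 15]
6. n5.lab = 11  [terminal]
7. n6.lab = 7  [terminal]
8. n4.lim = 9  [C.key + h.lab + 10]
9. n7.off = 15  [C.lim + 6]
10. n8.wid = "rz"  [terminal]
11. n7.wid = 26  [S.off + 11]
12. n7.acc = 3  [S.off - 12]
13. n3.wid = -5  [C.lim + S₀.off - 21]
14. n3.acc = -6  [S₁.acc - 9]
15. n2.wid = 29  [S₁.wid * -2 + 19]
16. n2.acc = -9  [S₁.acc - 3]
17. n9.pre = 8  [terminal]
18. n0.wid = 13  [13]
19. n0.acc = 14  [S₁.wid + a.hot - 29]

-9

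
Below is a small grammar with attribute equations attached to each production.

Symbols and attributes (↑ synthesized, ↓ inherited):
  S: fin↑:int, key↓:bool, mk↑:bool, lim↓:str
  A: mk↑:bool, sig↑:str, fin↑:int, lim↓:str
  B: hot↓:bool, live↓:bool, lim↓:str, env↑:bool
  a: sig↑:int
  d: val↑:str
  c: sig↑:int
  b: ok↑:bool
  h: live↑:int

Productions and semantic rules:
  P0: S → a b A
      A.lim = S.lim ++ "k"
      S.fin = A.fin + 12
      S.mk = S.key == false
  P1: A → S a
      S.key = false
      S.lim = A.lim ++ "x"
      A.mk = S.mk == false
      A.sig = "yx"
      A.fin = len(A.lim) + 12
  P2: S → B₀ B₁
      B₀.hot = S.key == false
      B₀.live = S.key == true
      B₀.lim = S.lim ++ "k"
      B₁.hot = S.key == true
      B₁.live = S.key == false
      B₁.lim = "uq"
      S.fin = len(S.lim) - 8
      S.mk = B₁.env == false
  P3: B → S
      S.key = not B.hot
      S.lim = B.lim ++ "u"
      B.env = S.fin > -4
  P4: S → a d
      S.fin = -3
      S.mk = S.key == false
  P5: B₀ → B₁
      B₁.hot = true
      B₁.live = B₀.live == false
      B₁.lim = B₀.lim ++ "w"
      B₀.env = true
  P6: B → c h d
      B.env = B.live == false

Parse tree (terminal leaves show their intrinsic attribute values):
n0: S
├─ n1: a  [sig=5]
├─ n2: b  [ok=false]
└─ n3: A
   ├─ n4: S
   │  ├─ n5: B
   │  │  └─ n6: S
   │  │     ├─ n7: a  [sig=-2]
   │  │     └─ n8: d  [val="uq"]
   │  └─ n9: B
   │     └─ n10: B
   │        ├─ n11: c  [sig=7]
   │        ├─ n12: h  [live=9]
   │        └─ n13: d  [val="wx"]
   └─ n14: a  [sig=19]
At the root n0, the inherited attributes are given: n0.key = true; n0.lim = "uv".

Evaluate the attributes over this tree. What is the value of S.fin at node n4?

-4

1. n0.key = true  [given at root]
2. n0.lim = "uv"  [given at root]
3. n1.sig = 5  [terminal]
4. n2.ok = false  [terminal]
5. n3.lim = "uvk"  [S.lim ++ "k"]
6. n4.key = false  [false]
7. n4.lim = "uvkx"  [A.lim ++ "x"]
8. n5.hot = true  [S.key == false]
9. n5.live = false  [S.key == true]
10. n5.lim = "uvkxk"  [S.lim ++ "k"]
11. n6.key = false  [not B.hot]
12. n6.lim = "uvkxku"  [B.lim ++ "u"]
13. n7.sig = -2  [terminal]
14. n8.val = "uq"  [terminal]
15. n6.fin = -3  [-3]
16. n6.mk = true  [S.key == false]
17. n5.env = true  [S.fin > -4]
18. n9.hot = false  [S.key == true]
19. n9.live = true  [S.key == false]
20. n9.lim = "uq"  ["uq"]
21. n10.hot = true  [true]
22. n10.live = false  [B₀.live == false]
23. n10.lim = "uqw"  [B₀.lim ++ "w"]
24. n11.sig = 7  [terminal]
25. n12.live = 9  [terminal]
26. n13.val = "wx"  [terminal]
27. n10.env = true  [B.live == false]
28. n9.env = true  [true]
29. n4.fin = -4  [len(S.lim) - 8]
30. n4.mk = false  [B₁.env == false]
31. n14.sig = 19  [terminal]
32. n3.mk = true  [S.mk == false]
33. n3.sig = "yx"  ["yx"]
34. n3.fin = 15  [len(A.lim) + 12]
35. n0.fin = 27  [A.fin + 12]
36. n0.mk = false  [S.key == false]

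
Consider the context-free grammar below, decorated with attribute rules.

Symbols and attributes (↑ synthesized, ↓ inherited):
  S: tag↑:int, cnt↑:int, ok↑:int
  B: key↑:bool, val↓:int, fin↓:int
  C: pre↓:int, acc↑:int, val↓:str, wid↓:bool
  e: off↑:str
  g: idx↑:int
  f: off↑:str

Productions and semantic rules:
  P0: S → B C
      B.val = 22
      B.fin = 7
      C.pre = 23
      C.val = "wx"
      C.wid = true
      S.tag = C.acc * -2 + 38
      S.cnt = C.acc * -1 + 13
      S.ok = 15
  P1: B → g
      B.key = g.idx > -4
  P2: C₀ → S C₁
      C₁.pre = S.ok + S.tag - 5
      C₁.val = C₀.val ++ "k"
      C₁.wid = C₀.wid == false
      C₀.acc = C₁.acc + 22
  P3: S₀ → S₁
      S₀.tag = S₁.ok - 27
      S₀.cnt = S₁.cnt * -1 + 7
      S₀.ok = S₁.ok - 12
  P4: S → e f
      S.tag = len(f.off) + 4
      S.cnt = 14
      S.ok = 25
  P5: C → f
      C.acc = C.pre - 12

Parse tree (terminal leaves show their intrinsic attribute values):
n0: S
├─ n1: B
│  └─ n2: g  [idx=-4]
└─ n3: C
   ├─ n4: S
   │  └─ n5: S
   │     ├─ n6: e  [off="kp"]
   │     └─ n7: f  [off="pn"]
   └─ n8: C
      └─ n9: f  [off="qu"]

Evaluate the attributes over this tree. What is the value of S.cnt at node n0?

1. n1.val = 22  [22]
2. n1.fin = 7  [7]
3. n2.idx = -4  [terminal]
4. n1.key = false  [g.idx > -4]
5. n3.pre = 23  [23]
6. n3.val = "wx"  ["wx"]
7. n3.wid = true  [true]
8. n6.off = "kp"  [terminal]
9. n7.off = "pn"  [terminal]
10. n5.tag = 6  [len(f.off) + 4]
11. n5.cnt = 14  [14]
12. n5.ok = 25  [25]
13. n4.tag = -2  [S₁.ok - 27]
14. n4.cnt = -7  [S₁.cnt * -1 + 7]
15. n4.ok = 13  [S₁.ok - 12]
16. n8.pre = 6  [S.ok + S.tag - 5]
17. n8.val = "wxk"  [C₀.val ++ "k"]
18. n8.wid = false  [C₀.wid == false]
19. n9.off = "qu"  [terminal]
20. n8.acc = -6  [C.pre - 12]
21. n3.acc = 16  [C₁.acc + 22]
22. n0.tag = 6  [C.acc * -2 + 38]
23. n0.cnt = -3  [C.acc * -1 + 13]
24. n0.ok = 15  [15]

-3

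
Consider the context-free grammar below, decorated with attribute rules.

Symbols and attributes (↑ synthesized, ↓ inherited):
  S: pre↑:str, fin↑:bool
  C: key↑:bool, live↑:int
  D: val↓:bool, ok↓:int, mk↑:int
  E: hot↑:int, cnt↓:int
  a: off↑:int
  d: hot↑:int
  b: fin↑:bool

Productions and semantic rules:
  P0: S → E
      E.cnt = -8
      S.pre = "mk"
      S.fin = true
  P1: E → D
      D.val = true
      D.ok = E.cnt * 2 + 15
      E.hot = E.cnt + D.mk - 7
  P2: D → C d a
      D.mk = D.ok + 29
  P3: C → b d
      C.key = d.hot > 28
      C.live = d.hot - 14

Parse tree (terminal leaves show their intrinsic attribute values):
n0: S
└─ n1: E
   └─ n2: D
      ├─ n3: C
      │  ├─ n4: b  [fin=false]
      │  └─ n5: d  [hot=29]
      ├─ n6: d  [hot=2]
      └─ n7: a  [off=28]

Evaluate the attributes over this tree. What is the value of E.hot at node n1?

13

1. n1.cnt = -8  [-8]
2. n2.val = true  [true]
3. n2.ok = -1  [E.cnt * 2 + 15]
4. n4.fin = false  [terminal]
5. n5.hot = 29  [terminal]
6. n3.key = true  [d.hot > 28]
7. n3.live = 15  [d.hot - 14]
8. n6.hot = 2  [terminal]
9. n7.off = 28  [terminal]
10. n2.mk = 28  [D.ok + 29]
11. n1.hot = 13  [E.cnt + D.mk - 7]
12. n0.pre = "mk"  ["mk"]
13. n0.fin = true  [true]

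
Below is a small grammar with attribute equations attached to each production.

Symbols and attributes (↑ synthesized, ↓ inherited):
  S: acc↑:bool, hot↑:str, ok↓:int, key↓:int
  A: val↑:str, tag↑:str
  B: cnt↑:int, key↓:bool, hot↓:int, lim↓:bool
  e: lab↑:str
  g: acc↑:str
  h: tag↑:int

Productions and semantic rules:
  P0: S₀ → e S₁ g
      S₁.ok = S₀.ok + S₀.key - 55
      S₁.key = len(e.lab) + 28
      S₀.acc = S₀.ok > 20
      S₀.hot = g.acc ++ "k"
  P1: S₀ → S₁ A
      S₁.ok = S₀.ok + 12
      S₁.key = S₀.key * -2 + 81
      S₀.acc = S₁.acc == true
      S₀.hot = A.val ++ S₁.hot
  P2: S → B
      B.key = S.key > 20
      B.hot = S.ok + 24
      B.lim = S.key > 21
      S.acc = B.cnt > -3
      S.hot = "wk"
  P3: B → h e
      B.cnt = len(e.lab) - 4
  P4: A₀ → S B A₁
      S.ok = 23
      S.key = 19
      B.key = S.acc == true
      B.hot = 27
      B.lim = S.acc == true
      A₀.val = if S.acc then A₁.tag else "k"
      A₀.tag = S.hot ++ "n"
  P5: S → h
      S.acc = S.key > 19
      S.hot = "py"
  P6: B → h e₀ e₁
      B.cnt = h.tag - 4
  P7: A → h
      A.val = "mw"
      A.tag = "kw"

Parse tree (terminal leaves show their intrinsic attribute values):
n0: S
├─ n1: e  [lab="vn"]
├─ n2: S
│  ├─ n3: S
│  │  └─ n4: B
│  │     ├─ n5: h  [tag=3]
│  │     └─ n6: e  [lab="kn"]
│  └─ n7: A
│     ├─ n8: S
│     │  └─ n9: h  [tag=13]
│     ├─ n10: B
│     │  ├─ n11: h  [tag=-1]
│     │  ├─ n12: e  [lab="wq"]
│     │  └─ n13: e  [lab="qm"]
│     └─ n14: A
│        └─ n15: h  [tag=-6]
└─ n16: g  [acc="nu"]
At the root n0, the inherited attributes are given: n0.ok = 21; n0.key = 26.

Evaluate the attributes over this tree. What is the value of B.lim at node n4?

1. n0.ok = 21  [given at root]
2. n0.key = 26  [given at root]
3. n1.lab = "vn"  [terminal]
4. n2.ok = -8  [S₀.ok + S₀.key - 55]
5. n2.key = 30  [len(e.lab) + 28]
6. n3.ok = 4  [S₀.ok + 12]
7. n3.key = 21  [S₀.key * -2 + 81]
8. n4.key = true  [S.key > 20]
9. n4.hot = 28  [S.ok + 24]
10. n4.lim = false  [S.key > 21]
11. n5.tag = 3  [terminal]
12. n6.lab = "kn"  [terminal]
13. n4.cnt = -2  [len(e.lab) - 4]
14. n3.acc = true  [B.cnt > -3]
15. n3.hot = "wk"  ["wk"]
16. n8.ok = 23  [23]
17. n8.key = 19  [19]
18. n9.tag = 13  [terminal]
19. n8.acc = false  [S.key > 19]
20. n8.hot = "py"  ["py"]
21. n10.key = false  [S.acc == true]
22. n10.hot = 27  [27]
23. n10.lim = false  [S.acc == true]
24. n11.tag = -1  [terminal]
25. n12.lab = "wq"  [terminal]
26. n13.lab = "qm"  [terminal]
27. n10.cnt = -5  [h.tag - 4]
28. n15.tag = -6  [terminal]
29. n14.val = "mw"  ["mw"]
30. n14.tag = "kw"  ["kw"]
31. n7.val = "k"  [if S.acc then A₁.tag else "k"]
32. n7.tag = "pyn"  [S.hot ++ "n"]
33. n2.acc = true  [S₁.acc == true]
34. n2.hot = "kwk"  [A.val ++ S₁.hot]
35. n16.acc = "nu"  [terminal]
36. n0.acc = true  [S₀.ok > 20]
37. n0.hot = "nuk"  [g.acc ++ "k"]

false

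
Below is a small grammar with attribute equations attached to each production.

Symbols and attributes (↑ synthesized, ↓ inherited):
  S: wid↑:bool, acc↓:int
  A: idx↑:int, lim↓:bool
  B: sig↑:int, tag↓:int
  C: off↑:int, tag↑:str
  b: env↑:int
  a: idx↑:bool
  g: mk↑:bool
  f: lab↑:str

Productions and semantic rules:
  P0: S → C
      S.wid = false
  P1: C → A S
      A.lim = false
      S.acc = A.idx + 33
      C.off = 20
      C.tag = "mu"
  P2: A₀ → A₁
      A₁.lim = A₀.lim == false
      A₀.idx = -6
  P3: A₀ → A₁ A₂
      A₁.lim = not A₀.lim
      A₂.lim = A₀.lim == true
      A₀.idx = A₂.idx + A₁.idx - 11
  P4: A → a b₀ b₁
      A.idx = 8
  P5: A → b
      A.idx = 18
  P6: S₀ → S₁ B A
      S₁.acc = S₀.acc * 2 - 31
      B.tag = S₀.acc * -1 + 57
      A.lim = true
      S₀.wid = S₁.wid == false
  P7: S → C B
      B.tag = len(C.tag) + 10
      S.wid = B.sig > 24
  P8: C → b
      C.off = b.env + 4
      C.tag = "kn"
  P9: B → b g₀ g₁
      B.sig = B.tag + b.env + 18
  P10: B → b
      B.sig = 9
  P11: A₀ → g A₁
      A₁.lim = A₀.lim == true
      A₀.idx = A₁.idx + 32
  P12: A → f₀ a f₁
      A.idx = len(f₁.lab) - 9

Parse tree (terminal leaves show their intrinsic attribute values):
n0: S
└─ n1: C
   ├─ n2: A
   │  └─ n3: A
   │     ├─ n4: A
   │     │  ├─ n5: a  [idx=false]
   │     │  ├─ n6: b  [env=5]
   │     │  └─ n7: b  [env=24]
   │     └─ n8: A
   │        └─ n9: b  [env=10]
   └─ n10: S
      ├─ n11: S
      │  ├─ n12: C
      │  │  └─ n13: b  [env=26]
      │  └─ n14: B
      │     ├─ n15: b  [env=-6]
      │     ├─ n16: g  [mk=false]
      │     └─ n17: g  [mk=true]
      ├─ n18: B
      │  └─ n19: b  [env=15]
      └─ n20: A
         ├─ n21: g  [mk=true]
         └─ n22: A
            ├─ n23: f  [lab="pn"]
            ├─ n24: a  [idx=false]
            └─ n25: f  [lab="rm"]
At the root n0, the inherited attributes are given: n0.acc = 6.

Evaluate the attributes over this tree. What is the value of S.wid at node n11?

1. n0.acc = 6  [given at root]
2. n2.lim = false  [false]
3. n3.lim = true  [A₀.lim == false]
4. n4.lim = false  [not A₀.lim]
5. n5.idx = false  [terminal]
6. n6.env = 5  [terminal]
7. n7.env = 24  [terminal]
8. n4.idx = 8  [8]
9. n8.lim = true  [A₀.lim == true]
10. n9.env = 10  [terminal]
11. n8.idx = 18  [18]
12. n3.idx = 15  [A₂.idx + A₁.idx - 11]
13. n2.idx = -6  [-6]
14. n10.acc = 27  [A.idx + 33]
15. n11.acc = 23  [S₀.acc * 2 - 31]
16. n13.env = 26  [terminal]
17. n12.off = 30  [b.env + 4]
18. n12.tag = "kn"  ["kn"]
19. n14.tag = 12  [len(C.tag) + 10]
20. n15.env = -6  [terminal]
21. n16.mk = false  [terminal]
22. n17.mk = true  [terminal]
23. n14.sig = 24  [B.tag + b.env + 18]
24. n11.wid = false  [B.sig > 24]
25. n18.tag = 30  [S₀.acc * -1 + 57]
26. n19.env = 15  [terminal]
27. n18.sig = 9  [9]
28. n20.lim = true  [true]
29. n21.mk = true  [terminal]
30. n22.lim = true  [A₀.lim == true]
31. n23.lab = "pn"  [terminal]
32. n24.idx = false  [terminal]
33. n25.lab = "rm"  [terminal]
34. n22.idx = -7  [len(f₁.lab) - 9]
35. n20.idx = 25  [A₁.idx + 32]
36. n10.wid = true  [S₁.wid == false]
37. n1.off = 20  [20]
38. n1.tag = "mu"  ["mu"]
39. n0.wid = false  [false]

false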